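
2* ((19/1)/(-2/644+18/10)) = 21.15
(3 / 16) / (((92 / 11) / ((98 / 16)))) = 1617 / 11776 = 0.14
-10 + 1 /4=-39 /4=-9.75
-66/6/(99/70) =-70/9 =-7.78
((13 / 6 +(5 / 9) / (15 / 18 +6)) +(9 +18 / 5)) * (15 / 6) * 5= 91315 / 492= 185.60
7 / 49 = 1 / 7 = 0.14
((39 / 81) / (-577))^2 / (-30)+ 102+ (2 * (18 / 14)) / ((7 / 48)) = 42682143673979 / 356776704270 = 119.63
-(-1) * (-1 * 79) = -79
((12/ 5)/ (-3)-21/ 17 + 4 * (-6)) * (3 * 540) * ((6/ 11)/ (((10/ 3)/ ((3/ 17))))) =-19359324/ 15895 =-1217.95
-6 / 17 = -0.35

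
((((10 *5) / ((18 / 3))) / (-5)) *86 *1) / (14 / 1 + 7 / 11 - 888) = 4730 / 28821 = 0.16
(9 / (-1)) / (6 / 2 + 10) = -9 / 13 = -0.69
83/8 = 10.38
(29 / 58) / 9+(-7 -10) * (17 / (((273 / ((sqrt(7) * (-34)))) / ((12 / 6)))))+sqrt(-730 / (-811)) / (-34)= -sqrt(592030) / 27574+1 / 18+19652 * sqrt(7) / 273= 190.48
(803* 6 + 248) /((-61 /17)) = -86122 /61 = -1411.84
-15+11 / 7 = -94 / 7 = -13.43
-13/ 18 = -0.72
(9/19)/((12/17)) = 51/76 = 0.67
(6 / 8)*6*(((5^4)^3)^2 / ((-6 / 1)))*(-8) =357627868652343750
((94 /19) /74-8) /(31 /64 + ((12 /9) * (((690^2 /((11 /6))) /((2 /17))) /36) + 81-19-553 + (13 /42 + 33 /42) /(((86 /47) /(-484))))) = -3545365824 /36187874839469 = -0.00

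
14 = 14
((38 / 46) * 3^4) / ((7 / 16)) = 24624 / 161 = 152.94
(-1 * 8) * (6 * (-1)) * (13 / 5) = 624 / 5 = 124.80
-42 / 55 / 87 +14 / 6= 2.32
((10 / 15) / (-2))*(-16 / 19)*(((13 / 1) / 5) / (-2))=-104 / 285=-0.36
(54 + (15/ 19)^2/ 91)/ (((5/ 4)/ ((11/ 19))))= 78063876/ 3120845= 25.01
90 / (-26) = -45 / 13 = -3.46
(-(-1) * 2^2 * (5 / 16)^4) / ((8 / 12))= 0.06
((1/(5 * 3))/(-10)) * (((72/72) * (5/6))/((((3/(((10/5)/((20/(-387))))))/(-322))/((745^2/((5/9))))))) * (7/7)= -461092569/20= -23054628.45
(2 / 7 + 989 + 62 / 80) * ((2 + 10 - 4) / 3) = 277217 / 105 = 2640.16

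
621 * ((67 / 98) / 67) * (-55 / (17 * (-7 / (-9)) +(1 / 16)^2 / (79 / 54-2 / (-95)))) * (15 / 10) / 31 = -224659020960 / 176180153219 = -1.28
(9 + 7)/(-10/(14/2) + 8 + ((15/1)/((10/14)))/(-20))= 2240/773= 2.90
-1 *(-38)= 38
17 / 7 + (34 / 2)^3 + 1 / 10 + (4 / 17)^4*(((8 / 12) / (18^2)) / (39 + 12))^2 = 4413842678944783303 / 897938566485030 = 4915.53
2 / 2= 1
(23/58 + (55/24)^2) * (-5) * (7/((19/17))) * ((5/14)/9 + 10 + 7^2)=-59658287935/5712768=-10442.97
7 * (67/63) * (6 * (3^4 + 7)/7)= 11792/21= 561.52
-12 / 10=-6 / 5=-1.20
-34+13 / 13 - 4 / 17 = -565 / 17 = -33.24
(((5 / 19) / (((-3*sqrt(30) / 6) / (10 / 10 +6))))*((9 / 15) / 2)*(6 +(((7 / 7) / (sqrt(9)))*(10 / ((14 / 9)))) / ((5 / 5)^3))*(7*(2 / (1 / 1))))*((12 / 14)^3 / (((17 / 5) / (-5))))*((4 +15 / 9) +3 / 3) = 21600*sqrt(30) / 833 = 142.03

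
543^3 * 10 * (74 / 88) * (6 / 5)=1615584888.82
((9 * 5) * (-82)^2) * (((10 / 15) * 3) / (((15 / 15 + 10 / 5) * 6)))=33620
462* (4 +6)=4620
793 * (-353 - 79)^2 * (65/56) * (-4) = -4809767040/7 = -687109577.14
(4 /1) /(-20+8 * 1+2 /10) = -20 /59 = -0.34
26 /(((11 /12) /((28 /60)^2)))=6.18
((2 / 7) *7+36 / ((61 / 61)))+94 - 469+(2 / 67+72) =-17753 / 67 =-264.97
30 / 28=15 / 14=1.07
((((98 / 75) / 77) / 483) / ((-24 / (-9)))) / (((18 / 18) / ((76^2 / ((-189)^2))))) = 1444 / 677805975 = 0.00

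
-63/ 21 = -3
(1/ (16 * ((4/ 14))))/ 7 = 1/ 32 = 0.03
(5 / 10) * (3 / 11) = 3 / 22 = 0.14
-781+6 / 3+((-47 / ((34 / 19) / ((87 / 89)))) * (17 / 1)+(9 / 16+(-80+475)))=-1167543 / 1424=-819.90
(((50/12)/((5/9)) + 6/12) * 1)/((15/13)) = 6.93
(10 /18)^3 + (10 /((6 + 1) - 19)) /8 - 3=-34207 /11664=-2.93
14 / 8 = 1.75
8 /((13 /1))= 8 /13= 0.62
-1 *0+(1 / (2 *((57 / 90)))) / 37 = 15 / 703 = 0.02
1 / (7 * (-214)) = -1 / 1498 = -0.00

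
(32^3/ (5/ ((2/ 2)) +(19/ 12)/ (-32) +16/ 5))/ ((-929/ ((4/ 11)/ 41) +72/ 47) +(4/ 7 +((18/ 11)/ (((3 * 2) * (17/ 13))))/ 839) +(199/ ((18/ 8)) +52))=-116910395511275520/ 3041791090657795547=-0.04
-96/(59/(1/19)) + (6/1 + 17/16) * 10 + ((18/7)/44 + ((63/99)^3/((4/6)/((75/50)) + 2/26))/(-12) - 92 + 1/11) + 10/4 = -96088176489/5096846216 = -18.85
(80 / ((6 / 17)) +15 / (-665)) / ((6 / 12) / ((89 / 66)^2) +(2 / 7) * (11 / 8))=260474164 / 767505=339.38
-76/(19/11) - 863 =-907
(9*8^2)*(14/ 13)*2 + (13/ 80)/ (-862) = 1112186711/ 896480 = 1240.62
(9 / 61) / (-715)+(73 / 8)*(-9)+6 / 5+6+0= -74.93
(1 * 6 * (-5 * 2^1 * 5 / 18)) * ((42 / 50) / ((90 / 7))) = -1.09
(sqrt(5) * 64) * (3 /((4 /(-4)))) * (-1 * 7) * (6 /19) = 8064 * sqrt(5) /19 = 949.03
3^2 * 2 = 18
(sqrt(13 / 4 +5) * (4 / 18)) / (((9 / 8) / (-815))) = -6520 * sqrt(33) / 81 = -462.40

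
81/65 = 1.25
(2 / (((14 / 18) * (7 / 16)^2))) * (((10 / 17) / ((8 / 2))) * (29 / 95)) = 66816 / 110789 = 0.60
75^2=5625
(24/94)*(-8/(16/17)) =-102/47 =-2.17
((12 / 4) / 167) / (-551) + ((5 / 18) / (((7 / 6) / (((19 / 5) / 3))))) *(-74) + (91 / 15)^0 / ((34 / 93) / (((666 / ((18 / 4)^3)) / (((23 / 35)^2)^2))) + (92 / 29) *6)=-327180313003818338047 / 14694838145490559707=-22.26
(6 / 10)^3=27 / 125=0.22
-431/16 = -26.94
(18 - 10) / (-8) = -1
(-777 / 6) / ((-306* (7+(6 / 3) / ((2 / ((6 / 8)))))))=259 / 4743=0.05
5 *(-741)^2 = 2745405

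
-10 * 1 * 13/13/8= -1.25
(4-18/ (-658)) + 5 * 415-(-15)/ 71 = 48568935/ 23359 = 2079.24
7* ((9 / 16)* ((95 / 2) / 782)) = 5985 / 25024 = 0.24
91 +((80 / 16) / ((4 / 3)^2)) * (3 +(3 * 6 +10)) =2851 / 16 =178.19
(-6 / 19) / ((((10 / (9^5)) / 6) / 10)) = -2125764 / 19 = -111882.32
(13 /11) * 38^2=1706.55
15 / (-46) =-15 / 46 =-0.33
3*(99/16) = 18.56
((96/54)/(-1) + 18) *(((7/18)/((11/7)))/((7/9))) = 511/99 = 5.16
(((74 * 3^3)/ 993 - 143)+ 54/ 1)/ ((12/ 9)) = -86379/ 1324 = -65.24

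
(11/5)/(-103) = -11/515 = -0.02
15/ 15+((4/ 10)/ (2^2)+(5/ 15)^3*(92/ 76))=5873/ 5130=1.14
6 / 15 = 0.40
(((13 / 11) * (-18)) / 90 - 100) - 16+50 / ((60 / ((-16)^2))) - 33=10576 / 165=64.10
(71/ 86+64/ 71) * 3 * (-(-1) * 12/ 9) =21090/ 3053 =6.91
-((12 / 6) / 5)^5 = -32 / 3125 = -0.01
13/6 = 2.17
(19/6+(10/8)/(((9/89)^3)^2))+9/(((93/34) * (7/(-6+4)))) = 1168949.70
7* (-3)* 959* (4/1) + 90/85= -1369434/17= -80554.94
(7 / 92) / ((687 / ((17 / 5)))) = 119 / 316020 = 0.00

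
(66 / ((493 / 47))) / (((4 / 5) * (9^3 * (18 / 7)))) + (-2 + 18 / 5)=34592587 / 21563820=1.60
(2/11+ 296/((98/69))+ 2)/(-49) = -113508/26411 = -4.30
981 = 981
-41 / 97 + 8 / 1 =735 / 97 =7.58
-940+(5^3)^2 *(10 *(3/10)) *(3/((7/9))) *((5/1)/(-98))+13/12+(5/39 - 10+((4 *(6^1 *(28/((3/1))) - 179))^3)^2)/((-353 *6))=-379471653774347388343/56664972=-6696758868500.76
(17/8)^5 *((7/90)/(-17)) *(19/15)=-0.25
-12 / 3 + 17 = 13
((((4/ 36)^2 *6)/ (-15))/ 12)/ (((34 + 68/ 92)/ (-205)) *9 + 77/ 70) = 943/ 974187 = 0.00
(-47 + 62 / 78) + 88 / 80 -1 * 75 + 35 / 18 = -118.16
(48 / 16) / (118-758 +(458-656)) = -3 / 838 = -0.00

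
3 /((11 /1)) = 0.27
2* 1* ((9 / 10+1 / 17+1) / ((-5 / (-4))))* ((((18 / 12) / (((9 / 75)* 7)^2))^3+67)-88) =-10712063843 / 300004950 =-35.71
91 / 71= 1.28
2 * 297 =594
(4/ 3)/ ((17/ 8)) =0.63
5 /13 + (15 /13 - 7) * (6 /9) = -137 /39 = -3.51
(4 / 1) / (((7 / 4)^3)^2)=16384 / 117649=0.14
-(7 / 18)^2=-0.15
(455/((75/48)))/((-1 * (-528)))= 91/165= 0.55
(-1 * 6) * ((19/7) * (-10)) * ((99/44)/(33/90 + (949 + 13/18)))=115425/299278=0.39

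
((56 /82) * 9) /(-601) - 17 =-419149 /24641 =-17.01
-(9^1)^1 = -9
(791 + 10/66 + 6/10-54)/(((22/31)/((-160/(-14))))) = 30188792/2541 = 11880.67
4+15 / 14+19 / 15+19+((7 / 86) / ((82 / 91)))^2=132351143737 / 5221723920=25.35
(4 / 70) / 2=0.03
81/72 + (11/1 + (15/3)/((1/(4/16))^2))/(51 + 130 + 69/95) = 327947/276224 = 1.19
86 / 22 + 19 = 252 / 11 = 22.91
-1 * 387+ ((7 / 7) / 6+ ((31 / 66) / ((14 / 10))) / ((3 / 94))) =-521581 / 1386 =-376.32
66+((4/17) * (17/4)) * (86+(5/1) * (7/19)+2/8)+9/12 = 154.84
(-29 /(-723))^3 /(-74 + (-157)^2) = 24389 /9287705121525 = 0.00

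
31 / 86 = 0.36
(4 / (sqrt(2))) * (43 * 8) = 688 * sqrt(2) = 972.98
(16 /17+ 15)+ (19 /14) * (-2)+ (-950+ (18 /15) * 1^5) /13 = -462226 /7735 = -59.76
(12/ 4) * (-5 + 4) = -3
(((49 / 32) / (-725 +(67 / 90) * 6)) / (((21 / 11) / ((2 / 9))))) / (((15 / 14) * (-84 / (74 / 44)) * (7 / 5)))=0.00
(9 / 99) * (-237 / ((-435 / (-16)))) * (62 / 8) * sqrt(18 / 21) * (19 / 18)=-93062 * sqrt(42) / 100485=-6.00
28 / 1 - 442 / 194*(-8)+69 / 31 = 145697 / 3007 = 48.45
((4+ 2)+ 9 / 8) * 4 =57 / 2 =28.50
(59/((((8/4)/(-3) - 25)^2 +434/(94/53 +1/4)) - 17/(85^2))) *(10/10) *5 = 161357625/477643888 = 0.34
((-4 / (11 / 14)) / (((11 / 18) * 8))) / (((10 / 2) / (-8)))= 1008 / 605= 1.67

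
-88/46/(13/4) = -0.59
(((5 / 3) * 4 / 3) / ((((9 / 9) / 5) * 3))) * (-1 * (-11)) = 1100 / 27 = 40.74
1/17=0.06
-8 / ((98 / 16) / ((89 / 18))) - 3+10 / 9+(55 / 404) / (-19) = -3142179 / 376124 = -8.35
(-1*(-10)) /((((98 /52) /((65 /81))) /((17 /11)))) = 287300 /43659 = 6.58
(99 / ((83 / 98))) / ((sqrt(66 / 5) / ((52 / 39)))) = 196 * sqrt(330) / 83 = 42.90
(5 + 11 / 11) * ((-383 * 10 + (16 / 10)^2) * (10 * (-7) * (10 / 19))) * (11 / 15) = 58942576 / 95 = 620448.17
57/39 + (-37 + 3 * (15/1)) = 123/13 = 9.46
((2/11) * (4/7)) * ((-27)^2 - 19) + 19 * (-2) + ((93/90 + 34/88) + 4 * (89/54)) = 1820311/41580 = 43.78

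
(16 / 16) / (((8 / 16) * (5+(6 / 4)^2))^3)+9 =220013 / 24389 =9.02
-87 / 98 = -0.89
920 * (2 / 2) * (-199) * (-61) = 11167880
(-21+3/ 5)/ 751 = -0.03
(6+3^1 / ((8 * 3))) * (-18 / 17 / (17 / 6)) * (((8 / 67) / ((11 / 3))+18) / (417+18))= -0.09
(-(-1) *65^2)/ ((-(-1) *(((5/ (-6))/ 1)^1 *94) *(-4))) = 2535/ 188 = 13.48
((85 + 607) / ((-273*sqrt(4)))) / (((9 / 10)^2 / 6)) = -69200 / 7371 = -9.39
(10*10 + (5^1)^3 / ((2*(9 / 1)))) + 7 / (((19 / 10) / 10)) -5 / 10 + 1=24673 / 171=144.29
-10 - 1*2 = -12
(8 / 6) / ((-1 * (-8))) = 1 / 6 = 0.17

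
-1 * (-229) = 229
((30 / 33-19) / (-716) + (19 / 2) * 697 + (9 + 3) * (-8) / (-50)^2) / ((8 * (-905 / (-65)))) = 423725498313 / 7127780000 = 59.45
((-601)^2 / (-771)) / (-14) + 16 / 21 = 52775 / 1542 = 34.23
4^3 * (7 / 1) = 448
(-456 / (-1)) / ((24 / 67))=1273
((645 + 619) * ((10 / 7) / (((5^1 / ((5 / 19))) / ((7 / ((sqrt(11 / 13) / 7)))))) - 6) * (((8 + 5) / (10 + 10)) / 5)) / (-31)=24648 / 775 - 57512 * sqrt(143) / 32395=10.57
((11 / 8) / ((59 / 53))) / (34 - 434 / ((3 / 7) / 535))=-159 / 69737056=-0.00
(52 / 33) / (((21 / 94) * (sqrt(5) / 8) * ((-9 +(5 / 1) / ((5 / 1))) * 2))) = -2444 * sqrt(5) / 3465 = -1.58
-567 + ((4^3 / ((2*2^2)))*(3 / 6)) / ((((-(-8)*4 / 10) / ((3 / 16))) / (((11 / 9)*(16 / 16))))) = -108809 / 192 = -566.71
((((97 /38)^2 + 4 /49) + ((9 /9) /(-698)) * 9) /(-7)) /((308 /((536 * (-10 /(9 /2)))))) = 108942489770 /29947459311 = 3.64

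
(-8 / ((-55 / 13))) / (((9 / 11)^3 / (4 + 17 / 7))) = 22.19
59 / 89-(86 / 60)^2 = -111461 / 80100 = -1.39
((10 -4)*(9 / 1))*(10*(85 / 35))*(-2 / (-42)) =3060 / 49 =62.45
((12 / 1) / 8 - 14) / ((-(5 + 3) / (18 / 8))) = 225 / 64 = 3.52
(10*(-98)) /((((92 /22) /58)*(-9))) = 312620 /207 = 1510.24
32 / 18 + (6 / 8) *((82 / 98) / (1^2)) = 2.41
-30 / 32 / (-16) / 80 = 3 / 4096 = 0.00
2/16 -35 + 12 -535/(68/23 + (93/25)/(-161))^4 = -4679719562793491183/155470587590016008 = -30.10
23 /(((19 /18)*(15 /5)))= 138 /19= 7.26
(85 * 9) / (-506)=-765 / 506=-1.51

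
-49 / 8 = -6.12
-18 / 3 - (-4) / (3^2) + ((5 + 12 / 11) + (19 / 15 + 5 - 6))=397 / 495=0.80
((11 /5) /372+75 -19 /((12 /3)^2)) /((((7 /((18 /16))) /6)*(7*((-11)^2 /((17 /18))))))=9336553 /117631360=0.08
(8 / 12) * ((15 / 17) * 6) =60 / 17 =3.53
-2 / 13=-0.15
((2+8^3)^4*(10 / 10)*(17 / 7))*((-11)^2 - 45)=90180988129472 / 7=12882998304210.29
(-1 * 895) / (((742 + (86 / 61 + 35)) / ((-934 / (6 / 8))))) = 203966920 / 142449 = 1431.86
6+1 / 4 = 25 / 4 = 6.25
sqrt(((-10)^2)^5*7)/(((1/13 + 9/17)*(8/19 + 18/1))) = 4199000*sqrt(7)/469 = 23687.65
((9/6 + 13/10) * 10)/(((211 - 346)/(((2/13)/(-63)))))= 8/15795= 0.00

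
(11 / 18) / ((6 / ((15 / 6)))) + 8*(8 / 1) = 13879 / 216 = 64.25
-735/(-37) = 735/37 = 19.86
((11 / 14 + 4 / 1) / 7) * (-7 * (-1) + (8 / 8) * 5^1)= 402 / 49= 8.20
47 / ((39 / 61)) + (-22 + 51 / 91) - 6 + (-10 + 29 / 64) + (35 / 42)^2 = 1950967 / 52416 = 37.22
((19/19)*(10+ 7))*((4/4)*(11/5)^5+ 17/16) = 44708997/50000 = 894.18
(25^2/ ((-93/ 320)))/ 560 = -2500/ 651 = -3.84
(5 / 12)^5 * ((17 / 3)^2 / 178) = 903125 / 398628864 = 0.00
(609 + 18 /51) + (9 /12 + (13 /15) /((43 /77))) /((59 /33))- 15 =513787553 /862580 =595.64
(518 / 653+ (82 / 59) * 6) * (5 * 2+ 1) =3870218 / 38527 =100.45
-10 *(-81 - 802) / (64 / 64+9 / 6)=3532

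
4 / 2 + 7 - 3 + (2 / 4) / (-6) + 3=8.92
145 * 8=1160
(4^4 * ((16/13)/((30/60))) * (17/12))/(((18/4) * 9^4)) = 69632/2302911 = 0.03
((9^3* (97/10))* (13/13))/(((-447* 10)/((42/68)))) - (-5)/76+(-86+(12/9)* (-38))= -3972728737/28876200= -137.58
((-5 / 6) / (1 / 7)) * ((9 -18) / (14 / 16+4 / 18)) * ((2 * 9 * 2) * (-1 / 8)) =-215.32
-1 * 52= -52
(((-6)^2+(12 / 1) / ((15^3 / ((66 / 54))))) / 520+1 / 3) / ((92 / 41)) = 0.18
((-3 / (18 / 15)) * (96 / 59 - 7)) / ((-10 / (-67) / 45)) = 955755 / 236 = 4049.81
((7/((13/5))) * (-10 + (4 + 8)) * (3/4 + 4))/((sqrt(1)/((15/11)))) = 9975/286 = 34.88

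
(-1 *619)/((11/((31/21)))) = -83.07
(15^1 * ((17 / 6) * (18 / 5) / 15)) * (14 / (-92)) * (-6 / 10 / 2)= 1071 / 2300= 0.47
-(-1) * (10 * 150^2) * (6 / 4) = 337500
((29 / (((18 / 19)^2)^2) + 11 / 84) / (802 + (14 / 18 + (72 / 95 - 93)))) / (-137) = -2522382145 / 6795448406208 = -0.00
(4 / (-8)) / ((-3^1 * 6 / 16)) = 4 / 9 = 0.44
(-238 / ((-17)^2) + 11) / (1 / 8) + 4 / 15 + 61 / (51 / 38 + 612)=3176662 / 38845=81.78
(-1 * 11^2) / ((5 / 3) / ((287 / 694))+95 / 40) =-833448 / 44119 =-18.89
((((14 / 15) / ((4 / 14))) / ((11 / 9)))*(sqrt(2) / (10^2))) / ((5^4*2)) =147*sqrt(2) / 6875000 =0.00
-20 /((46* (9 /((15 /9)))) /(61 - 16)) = -250 /69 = -3.62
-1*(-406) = 406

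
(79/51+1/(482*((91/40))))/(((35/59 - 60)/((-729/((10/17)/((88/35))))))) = 1093583865132/13451927125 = 81.30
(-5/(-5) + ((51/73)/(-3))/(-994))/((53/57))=4137003/3845786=1.08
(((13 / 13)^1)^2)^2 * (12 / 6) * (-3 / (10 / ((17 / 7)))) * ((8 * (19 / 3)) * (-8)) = 20672 / 35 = 590.63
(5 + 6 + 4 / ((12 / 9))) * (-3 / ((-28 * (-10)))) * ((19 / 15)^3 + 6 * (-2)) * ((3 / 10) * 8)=33641 / 9375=3.59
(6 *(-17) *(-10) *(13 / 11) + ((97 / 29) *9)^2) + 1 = 19544330 / 9251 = 2112.67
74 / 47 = 1.57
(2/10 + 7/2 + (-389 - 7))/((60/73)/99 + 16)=-24.51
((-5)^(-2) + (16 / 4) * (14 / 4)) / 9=39 / 25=1.56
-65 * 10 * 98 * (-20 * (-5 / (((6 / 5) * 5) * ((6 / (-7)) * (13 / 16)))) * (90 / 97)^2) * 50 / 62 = 308700000000 / 291679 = 1058355.25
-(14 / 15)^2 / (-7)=28 / 225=0.12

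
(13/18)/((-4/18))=-3.25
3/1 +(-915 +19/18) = -910.94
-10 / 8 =-5 / 4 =-1.25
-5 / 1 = -5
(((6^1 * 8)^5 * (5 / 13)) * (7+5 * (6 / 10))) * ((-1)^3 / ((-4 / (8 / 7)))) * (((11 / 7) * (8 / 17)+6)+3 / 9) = 1980422997.51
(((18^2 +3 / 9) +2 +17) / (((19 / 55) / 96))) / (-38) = -906400 / 361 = -2510.80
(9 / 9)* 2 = 2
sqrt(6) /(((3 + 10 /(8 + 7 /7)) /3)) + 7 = 27*sqrt(6) /37 + 7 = 8.79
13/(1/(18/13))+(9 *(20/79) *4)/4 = 1602/79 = 20.28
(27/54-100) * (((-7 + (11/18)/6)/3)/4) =148255/2592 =57.20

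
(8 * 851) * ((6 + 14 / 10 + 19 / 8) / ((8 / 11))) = 3660151 / 40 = 91503.78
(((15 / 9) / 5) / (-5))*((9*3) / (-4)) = 9 / 20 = 0.45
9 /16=0.56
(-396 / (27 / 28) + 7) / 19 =-1211 / 57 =-21.25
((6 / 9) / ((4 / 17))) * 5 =85 / 6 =14.17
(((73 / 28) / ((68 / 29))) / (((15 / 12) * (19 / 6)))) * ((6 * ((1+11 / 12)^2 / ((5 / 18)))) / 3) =3359679 / 452200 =7.43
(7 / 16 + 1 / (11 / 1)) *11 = 93 / 16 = 5.81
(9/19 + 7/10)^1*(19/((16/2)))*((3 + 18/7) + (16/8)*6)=27429/560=48.98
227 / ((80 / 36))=2043 / 20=102.15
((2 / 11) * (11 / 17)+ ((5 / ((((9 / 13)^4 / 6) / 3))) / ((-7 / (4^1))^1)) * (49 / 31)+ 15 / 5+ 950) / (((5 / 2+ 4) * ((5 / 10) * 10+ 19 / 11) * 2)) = 2532433607 / 369584046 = 6.85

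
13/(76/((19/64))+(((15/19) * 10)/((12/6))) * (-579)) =-247/38561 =-0.01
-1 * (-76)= 76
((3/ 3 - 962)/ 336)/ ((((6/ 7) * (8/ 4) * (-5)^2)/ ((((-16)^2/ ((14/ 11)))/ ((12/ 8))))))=-42284/ 4725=-8.95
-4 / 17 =-0.24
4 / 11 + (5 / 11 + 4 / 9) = 125 / 99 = 1.26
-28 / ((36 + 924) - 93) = -28 / 867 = -0.03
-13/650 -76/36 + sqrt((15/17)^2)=-9553/7650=-1.25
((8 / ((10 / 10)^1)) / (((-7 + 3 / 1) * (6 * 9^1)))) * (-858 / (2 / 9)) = 143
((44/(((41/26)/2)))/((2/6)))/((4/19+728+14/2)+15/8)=1043328/4593517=0.23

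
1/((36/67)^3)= 300763/46656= 6.45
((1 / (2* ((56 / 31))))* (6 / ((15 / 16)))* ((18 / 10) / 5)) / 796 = 279 / 348250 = 0.00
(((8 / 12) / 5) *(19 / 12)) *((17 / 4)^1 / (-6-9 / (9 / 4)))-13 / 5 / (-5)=1549 / 3600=0.43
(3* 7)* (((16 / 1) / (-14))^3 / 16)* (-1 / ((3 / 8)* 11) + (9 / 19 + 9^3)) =-14631296 / 10241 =-1428.70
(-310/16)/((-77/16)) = 310/77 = 4.03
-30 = -30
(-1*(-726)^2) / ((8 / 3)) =-395307 / 2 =-197653.50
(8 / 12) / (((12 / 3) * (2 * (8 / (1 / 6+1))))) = 7 / 576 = 0.01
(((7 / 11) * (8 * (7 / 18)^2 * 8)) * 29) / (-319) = -5488 / 9801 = -0.56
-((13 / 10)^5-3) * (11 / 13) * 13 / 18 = -784223 / 1800000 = -0.44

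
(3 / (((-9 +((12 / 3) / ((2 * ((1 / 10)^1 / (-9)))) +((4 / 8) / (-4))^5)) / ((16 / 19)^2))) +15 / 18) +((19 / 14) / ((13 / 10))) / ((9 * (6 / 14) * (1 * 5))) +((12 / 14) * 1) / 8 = 21606913759303 / 21972737073924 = 0.98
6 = 6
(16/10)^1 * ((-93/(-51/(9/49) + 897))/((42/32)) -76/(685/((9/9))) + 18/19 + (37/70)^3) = 721351706511/518398838125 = 1.39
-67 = -67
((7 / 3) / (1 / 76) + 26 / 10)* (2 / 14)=25.70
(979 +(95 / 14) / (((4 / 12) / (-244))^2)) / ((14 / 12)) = 152750958 / 49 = 3117366.49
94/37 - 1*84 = -3014/37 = -81.46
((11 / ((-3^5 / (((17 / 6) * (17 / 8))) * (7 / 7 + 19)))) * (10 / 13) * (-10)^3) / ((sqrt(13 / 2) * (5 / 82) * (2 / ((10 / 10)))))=3258475 * sqrt(26) / 492804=33.72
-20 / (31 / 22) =-440 / 31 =-14.19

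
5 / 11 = 0.45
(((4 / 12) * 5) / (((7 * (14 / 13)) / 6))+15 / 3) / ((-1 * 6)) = -155 / 147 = -1.05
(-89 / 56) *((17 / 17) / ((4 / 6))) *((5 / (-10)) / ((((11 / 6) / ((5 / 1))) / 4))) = 4005 / 308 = 13.00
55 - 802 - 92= -839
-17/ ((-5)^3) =17/ 125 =0.14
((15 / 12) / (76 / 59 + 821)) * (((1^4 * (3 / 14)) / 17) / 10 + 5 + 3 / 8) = 1509869 / 184745120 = 0.01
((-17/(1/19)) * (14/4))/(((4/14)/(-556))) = 2199953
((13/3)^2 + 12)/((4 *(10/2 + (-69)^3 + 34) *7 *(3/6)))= -277/41387220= -0.00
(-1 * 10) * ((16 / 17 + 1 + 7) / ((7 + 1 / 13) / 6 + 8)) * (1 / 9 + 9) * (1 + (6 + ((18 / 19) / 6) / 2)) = -5735080 / 9129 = -628.23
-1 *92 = -92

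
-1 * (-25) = 25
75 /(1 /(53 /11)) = 3975 /11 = 361.36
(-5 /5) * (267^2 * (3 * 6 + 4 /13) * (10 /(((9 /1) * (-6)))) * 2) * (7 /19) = 178088.88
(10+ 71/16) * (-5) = -1155/16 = -72.19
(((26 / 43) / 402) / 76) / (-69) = -13 / 45323892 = -0.00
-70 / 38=-35 / 19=-1.84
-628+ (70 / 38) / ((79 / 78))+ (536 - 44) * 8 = 4968038 / 1501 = 3309.82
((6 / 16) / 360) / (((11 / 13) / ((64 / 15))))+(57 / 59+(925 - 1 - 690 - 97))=20147267 / 146025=137.97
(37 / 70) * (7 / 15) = 37 / 150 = 0.25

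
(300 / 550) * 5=30 / 11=2.73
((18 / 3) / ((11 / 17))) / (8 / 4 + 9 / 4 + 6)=408 / 451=0.90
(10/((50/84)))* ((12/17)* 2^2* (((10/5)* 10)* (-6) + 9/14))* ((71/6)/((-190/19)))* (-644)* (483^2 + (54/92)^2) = -9839083507037064/9775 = -1006555857497.40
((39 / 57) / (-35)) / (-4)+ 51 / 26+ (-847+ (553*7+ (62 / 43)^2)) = 193608437751 / 63938420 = 3028.05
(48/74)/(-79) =-24/2923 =-0.01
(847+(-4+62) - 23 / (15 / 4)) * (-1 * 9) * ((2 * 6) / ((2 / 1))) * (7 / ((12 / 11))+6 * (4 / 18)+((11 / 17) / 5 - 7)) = -36282753 / 850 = -42685.59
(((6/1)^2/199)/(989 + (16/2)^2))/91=0.00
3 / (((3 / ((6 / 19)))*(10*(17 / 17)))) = 3 / 95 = 0.03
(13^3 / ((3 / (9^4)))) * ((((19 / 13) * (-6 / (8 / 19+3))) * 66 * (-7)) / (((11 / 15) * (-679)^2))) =1108467828 / 65863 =16829.90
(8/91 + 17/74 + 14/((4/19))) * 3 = 200.45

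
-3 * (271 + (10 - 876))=1785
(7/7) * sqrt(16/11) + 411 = 4 * sqrt(11)/11 + 411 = 412.21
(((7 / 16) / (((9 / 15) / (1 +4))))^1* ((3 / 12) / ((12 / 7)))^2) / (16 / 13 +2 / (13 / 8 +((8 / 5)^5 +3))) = 14037266425 / 246778822656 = 0.06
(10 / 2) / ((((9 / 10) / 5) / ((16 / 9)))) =4000 / 81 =49.38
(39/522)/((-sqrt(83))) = -13* sqrt(83)/14442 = -0.01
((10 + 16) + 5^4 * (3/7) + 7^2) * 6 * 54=777600/7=111085.71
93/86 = 1.08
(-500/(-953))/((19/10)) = 5000/18107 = 0.28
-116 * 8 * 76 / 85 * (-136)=564224 / 5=112844.80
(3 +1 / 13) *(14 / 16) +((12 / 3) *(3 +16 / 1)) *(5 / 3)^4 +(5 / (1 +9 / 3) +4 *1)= 2503453 / 4212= 594.36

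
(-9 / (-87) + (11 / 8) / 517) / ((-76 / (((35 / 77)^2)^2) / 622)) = -224891875 / 6066527632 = -0.04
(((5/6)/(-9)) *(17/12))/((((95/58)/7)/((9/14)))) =-493/1368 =-0.36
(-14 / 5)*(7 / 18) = -49 / 45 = -1.09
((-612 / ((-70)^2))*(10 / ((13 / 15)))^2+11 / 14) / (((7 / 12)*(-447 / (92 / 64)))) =6034901 / 69096664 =0.09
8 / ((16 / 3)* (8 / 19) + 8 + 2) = 228 / 349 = 0.65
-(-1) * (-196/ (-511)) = 28/ 73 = 0.38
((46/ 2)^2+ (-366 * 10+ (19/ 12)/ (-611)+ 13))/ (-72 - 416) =22861195/ 3578016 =6.39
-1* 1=-1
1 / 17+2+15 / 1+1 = 307 / 17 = 18.06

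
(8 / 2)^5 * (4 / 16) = 256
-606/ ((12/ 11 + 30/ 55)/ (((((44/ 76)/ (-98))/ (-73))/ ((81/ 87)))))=-354409/ 11010006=-0.03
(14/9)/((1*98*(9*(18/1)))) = 1/10206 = 0.00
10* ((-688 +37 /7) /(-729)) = 9.37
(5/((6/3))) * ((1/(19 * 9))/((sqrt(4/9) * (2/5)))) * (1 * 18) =0.99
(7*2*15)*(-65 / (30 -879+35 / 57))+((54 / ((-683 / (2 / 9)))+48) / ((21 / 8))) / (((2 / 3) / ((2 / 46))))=17.28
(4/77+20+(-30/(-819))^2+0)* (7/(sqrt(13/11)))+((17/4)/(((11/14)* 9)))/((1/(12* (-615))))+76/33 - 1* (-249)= -138077/33+16440068* sqrt(143)/1522521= -4055.03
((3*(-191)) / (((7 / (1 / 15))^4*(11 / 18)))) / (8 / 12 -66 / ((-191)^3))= -1330863361 / 115019409793750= -0.00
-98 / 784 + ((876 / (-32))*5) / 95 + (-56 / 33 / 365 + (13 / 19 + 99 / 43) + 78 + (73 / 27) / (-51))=1433903984153 / 18067644540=79.36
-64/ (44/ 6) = -96/ 11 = -8.73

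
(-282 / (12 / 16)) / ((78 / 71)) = -13348 / 39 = -342.26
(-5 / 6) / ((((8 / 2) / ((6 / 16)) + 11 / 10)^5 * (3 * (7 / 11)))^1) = -74250000 / 38368212518951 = -0.00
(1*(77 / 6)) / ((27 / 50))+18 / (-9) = 1763 / 81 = 21.77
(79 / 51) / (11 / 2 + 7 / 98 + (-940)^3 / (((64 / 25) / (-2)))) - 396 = -91735408012091 / 231655070739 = -396.00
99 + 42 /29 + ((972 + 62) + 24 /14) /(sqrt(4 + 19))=2913 /29 + 7250 * sqrt(23) /161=316.41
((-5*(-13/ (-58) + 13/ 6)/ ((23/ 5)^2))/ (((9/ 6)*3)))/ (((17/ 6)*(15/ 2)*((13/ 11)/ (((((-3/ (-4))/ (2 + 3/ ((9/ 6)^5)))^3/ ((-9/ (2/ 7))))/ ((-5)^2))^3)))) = 1651040988266990331/ 5570988518240221855743713853440000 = 0.00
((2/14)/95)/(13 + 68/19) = 1/11025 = 0.00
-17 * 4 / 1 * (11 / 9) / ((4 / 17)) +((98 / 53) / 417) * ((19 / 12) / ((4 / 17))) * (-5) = -62478893 / 176808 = -353.37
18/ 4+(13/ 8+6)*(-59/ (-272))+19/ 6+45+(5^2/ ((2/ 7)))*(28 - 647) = -54108.18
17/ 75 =0.23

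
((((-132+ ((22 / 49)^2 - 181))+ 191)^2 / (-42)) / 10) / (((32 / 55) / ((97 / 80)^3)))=-214642395590851283 / 1983460491264000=-108.22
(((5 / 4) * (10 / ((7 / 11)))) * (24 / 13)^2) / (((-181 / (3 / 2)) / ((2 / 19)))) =-0.06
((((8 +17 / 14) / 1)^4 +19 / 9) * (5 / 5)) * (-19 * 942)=-7436725889839 / 57624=-129056051.12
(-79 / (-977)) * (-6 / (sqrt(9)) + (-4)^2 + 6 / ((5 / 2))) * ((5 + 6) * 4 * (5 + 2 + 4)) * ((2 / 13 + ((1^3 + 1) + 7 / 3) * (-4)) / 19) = -420137168 / 723957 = -580.33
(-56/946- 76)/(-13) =35976/6149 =5.85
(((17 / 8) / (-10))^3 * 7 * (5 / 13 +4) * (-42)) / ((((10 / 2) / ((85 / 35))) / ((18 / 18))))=99974637 / 16640000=6.01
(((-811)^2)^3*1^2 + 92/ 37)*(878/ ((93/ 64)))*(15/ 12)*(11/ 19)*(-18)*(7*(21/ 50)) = -717418584130108489559374752/ 108965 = -6583935980636979668328.13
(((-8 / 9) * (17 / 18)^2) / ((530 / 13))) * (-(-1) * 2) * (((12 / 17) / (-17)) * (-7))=-728 / 64395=-0.01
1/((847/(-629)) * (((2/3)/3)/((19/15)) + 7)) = -35853/346423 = -0.10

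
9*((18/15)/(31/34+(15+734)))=0.01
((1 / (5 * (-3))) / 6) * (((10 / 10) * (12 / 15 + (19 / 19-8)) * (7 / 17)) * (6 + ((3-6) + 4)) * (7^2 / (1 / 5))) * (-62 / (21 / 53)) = -17470019 / 2295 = -7612.21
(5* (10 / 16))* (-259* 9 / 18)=-6475 / 16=-404.69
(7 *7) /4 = 12.25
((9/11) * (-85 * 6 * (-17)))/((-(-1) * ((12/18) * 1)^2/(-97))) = -34060095/22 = -1548186.14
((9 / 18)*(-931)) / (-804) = 0.58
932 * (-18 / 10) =-8388 / 5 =-1677.60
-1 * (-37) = 37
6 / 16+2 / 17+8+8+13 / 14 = 17.42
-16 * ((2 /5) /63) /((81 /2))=-0.00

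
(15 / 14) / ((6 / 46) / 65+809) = 22425 / 16932412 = 0.00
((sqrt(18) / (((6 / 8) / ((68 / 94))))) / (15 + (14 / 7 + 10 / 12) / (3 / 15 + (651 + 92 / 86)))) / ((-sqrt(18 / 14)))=-38144736 * sqrt(14) / 593378525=-0.24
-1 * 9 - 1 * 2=-11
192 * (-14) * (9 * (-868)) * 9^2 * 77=130968617472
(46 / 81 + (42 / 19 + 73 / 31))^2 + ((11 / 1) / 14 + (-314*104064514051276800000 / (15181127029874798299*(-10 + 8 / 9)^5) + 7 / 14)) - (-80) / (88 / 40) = 54678734813990864203317905998851335608 / 853900855155602931073033129250371383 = 64.03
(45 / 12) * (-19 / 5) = -57 / 4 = -14.25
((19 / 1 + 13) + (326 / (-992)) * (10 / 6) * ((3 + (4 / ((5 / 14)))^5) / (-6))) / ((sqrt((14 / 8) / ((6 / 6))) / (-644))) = -2068835455099 * sqrt(7) / 697500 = -7847489.77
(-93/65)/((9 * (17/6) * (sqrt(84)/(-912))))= 9424 * sqrt(21)/7735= 5.58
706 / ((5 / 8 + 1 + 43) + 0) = 5648 / 357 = 15.82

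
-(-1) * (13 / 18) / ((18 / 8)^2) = 104 / 729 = 0.14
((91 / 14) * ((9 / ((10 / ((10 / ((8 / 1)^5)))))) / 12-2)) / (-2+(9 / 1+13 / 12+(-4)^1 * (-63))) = -10223499 / 204537856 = -0.05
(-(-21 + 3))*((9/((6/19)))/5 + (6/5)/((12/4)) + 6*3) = 2169/5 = 433.80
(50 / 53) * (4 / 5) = 40 / 53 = 0.75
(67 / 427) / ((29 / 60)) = 4020 / 12383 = 0.32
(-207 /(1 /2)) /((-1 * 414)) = 1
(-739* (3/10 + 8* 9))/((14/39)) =-20837583/140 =-148839.88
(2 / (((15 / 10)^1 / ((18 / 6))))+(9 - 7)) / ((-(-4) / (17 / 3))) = 17 / 2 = 8.50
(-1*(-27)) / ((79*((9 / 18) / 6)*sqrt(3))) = 108*sqrt(3) / 79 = 2.37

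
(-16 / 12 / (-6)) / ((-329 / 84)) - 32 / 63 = -1672 / 2961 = -0.56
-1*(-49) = 49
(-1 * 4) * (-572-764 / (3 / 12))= 14512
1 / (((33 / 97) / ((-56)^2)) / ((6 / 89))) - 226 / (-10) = 3152547 / 4895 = 644.03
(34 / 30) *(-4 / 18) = -34 / 135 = -0.25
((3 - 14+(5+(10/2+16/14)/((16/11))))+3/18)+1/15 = -2593/1680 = -1.54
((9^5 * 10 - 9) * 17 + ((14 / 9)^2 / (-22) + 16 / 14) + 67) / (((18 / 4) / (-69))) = -2879992576420 / 18711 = -153919757.17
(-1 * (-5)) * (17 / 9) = 85 / 9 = 9.44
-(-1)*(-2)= -2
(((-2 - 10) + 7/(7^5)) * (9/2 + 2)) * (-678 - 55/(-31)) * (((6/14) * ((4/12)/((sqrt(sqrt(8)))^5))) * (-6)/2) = -23554634727 * 2^(1/4)/16672544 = -1680.09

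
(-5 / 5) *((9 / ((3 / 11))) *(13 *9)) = -3861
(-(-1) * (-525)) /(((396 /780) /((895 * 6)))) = -61083750 /11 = -5553068.18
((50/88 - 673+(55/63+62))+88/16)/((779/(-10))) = 440645/56826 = 7.75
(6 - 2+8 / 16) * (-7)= -63 / 2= -31.50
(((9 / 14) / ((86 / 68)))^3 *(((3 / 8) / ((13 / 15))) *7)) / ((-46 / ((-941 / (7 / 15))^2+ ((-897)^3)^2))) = -2056873338671349759640362945 / 456623966344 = -4504523394030075.31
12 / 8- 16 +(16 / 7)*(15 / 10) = -11.07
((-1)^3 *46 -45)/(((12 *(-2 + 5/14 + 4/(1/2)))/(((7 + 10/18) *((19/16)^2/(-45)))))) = 3909269/13841280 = 0.28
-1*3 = -3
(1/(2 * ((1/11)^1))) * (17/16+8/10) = 1639/160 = 10.24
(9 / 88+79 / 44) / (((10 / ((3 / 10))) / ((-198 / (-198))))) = 501 / 8800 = 0.06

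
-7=-7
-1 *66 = -66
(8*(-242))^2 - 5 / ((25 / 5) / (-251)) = 3748347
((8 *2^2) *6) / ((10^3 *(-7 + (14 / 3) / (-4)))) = -144 / 6125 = -0.02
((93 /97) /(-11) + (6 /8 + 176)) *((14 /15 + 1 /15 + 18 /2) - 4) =2261991 /2134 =1059.98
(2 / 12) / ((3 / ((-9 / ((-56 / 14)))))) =1 / 8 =0.12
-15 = -15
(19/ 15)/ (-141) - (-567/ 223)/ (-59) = -1449188/ 27827055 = -0.05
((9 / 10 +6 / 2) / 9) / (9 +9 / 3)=13 / 360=0.04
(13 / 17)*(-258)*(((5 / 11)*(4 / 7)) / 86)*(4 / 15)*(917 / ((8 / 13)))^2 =-263919019 / 748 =-352832.91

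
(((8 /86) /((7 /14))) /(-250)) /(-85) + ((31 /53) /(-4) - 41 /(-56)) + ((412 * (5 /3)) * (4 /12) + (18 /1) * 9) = 4777576247473 /12204045000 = 391.47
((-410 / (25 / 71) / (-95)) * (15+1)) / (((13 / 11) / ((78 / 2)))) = 3074016 / 475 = 6471.61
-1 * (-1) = 1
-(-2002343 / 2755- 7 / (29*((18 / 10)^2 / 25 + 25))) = 31449214783 / 43270030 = 726.81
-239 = -239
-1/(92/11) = -11/92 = -0.12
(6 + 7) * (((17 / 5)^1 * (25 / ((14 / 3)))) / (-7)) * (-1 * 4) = 6630 / 49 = 135.31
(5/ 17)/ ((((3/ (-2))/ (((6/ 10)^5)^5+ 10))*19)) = -5960466172116281386/ 57756900787353515625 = -0.10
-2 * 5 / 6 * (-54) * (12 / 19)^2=12960 / 361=35.90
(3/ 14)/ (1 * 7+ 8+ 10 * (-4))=-3/ 350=-0.01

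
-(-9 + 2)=7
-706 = -706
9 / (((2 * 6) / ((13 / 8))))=39 / 32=1.22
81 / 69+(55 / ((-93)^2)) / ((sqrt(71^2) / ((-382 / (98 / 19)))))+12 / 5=12343983556 / 3460335165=3.57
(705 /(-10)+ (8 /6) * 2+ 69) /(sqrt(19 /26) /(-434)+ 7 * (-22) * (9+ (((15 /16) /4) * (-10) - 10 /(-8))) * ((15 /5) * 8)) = -0.00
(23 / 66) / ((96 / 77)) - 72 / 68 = -7631 / 9792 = -0.78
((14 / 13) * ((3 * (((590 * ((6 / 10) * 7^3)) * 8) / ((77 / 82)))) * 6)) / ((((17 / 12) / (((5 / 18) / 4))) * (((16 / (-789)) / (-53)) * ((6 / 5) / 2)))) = 10408882736700 / 2431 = 4281728809.83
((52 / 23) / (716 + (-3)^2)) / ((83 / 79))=4108 / 1384025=0.00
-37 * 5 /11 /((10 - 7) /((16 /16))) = -185 /33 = -5.61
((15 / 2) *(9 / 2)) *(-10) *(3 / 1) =-2025 / 2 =-1012.50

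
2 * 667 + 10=1344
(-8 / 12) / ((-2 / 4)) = 4 / 3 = 1.33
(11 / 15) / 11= 1 / 15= 0.07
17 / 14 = 1.21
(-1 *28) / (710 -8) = -14 / 351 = -0.04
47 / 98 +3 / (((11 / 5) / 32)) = 47557 / 1078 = 44.12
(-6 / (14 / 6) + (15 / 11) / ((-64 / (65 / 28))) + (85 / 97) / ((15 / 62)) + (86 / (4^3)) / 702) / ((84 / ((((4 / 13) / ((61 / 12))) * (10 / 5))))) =673158923 / 465683426208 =0.00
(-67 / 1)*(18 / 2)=-603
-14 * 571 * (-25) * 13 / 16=1299025 / 8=162378.12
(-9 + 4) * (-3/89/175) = 3/3115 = 0.00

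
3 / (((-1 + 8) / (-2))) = -6 / 7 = -0.86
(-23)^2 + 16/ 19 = 10067/ 19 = 529.84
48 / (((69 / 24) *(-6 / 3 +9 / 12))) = -1536 / 115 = -13.36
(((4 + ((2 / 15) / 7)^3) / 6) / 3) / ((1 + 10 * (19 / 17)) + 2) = 39359318 / 2510888625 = 0.02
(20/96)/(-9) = -5/216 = -0.02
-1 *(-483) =483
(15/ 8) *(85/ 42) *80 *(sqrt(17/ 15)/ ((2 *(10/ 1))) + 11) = 85 *sqrt(255)/ 84 + 23375/ 7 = 3355.44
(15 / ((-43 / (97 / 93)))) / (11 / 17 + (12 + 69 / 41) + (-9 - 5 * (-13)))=-67609 / 13068732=-0.01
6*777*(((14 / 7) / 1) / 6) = 1554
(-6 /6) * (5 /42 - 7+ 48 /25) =5209 /1050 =4.96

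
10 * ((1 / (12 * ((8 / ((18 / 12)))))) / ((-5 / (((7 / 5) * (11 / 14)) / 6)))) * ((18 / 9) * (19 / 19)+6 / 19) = -121 / 9120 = -0.01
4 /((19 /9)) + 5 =131 /19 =6.89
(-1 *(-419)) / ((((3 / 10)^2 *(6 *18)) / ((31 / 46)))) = 324725 / 11178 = 29.05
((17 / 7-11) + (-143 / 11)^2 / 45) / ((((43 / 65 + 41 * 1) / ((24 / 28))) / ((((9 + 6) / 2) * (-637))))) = 473.36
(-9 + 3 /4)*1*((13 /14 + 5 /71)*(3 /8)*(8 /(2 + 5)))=-98307 /27832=-3.53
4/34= 2/17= 0.12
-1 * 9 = -9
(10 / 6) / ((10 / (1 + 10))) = 11 / 6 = 1.83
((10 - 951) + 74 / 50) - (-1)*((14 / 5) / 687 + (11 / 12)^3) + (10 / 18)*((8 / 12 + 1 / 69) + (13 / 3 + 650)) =-43599286901 / 75844800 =-574.85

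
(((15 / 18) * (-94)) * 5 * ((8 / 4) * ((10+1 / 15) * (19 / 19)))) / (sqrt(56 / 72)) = -70970 * sqrt(7) / 21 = -8941.38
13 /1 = 13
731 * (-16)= -11696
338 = 338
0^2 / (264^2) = 0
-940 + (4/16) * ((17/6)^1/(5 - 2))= -67663/72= -939.76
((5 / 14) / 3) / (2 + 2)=5 / 168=0.03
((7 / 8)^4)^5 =79792266297612001 / 1152921504606846976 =0.07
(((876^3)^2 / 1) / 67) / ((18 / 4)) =100418128522518528 / 67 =1498778037649530.27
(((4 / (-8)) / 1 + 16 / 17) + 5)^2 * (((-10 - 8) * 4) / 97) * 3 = -65.93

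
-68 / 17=-4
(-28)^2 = 784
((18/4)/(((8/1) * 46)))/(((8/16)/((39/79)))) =351/29072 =0.01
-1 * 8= -8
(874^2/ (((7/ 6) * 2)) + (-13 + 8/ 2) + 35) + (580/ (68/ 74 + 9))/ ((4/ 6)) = 841319600/ 2569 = 327489.14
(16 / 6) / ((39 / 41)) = 2.80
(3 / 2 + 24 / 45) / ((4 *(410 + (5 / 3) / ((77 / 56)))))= 671 / 542800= 0.00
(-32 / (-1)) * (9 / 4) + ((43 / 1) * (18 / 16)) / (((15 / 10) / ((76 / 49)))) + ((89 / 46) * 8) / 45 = 6205709 / 50715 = 122.36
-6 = -6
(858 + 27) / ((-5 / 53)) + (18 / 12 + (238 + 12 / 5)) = -91391 / 10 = -9139.10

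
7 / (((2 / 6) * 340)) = 21 / 340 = 0.06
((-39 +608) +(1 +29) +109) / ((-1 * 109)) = -708 / 109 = -6.50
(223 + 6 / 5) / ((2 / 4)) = 2242 / 5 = 448.40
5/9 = 0.56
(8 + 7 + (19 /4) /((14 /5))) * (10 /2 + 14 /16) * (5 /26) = 219725 /11648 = 18.86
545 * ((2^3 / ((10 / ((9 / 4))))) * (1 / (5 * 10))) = 981 / 50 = 19.62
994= 994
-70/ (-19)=3.68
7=7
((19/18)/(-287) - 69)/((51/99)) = -230659/1722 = -133.95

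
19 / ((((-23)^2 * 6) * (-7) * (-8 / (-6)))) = -19 / 29624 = -0.00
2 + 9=11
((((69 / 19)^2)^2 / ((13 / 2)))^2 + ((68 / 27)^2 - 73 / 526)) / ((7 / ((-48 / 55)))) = -6359203568547140740472 / 70621715639647657485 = -90.05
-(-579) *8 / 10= 2316 / 5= 463.20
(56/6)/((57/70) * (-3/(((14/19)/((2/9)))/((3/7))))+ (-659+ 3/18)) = -0.01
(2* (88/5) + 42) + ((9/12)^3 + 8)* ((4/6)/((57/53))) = 2255027/27360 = 82.42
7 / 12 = 0.58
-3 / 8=-0.38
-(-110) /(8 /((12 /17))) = 165 /17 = 9.71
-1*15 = -15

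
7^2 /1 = 49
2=2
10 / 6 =5 / 3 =1.67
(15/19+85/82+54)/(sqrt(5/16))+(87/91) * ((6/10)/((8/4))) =261/910+173954 * sqrt(5)/3895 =100.15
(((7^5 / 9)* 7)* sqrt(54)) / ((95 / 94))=11059006* sqrt(6) / 285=95048.85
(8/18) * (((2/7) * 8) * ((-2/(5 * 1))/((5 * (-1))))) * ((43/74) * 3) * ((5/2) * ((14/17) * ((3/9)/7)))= 2752/198135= 0.01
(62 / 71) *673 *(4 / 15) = 166904 / 1065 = 156.72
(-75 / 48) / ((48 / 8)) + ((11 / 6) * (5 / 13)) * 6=4955 / 1248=3.97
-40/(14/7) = -20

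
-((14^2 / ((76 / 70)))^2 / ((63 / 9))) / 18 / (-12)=420175 / 19494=21.55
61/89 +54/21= 2029/623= 3.26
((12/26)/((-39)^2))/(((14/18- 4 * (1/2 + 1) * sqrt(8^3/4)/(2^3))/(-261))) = 10962/12705251 + 84564 * sqrt(2)/12705251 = 0.01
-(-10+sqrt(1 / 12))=10 - sqrt(3) / 6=9.71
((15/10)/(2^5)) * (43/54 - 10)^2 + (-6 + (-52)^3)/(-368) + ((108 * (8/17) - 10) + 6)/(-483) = 385.98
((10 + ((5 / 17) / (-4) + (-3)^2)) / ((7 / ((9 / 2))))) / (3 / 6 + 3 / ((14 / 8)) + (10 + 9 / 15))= 1485 / 1564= 0.95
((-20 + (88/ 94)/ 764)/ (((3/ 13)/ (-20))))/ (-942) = -7779590/ 4228167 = -1.84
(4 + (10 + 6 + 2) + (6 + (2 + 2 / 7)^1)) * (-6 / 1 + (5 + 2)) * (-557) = -16869.14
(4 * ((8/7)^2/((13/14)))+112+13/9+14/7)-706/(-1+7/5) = -1346378/819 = -1643.93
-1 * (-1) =1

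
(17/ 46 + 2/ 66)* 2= 607/ 759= 0.80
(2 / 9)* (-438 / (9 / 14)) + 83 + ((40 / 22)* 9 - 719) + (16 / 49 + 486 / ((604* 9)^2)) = -2045933321525 / 2654583624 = -770.72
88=88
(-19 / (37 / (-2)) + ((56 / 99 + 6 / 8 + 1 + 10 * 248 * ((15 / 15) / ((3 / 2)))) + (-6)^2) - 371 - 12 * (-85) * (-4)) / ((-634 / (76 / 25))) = 13.23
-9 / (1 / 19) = -171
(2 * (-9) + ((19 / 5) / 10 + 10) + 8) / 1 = 19 / 50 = 0.38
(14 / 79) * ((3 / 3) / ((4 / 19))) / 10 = 133 / 1580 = 0.08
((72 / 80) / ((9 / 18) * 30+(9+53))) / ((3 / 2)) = 3 / 385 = 0.01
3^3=27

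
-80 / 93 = -0.86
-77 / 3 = -25.67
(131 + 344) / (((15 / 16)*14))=760 / 21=36.19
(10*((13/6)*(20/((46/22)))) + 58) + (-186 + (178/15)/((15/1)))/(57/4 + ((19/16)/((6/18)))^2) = 9221802314/35691975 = 258.37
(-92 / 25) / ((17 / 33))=-3036 / 425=-7.14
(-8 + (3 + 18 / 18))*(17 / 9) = -68 / 9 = -7.56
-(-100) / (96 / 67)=1675 / 24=69.79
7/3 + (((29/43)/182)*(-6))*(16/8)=26869/11739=2.29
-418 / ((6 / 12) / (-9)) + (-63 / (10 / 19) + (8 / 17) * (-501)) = 7168.54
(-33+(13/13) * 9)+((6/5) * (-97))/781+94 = 272768/3905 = 69.85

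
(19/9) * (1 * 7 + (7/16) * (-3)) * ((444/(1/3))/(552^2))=63973/1218816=0.05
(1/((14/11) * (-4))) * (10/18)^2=-275/4536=-0.06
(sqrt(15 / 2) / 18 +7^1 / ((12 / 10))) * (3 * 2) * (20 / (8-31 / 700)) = 7000 * sqrt(30) / 16707 +490000 / 5569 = 90.28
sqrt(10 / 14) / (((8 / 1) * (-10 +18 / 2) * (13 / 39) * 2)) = -0.16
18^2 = 324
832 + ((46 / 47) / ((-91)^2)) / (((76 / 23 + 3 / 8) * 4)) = 219226293764 / 263493139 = 832.00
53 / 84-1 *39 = -3223 / 84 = -38.37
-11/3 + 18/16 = -2.54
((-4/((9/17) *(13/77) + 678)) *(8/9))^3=-73496875139072/509808765436104693411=-0.00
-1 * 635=-635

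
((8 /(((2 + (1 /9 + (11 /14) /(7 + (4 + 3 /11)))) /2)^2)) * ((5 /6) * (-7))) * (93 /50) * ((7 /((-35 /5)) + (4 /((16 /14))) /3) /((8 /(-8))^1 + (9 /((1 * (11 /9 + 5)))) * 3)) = -3955222849536 /1085506322615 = -3.64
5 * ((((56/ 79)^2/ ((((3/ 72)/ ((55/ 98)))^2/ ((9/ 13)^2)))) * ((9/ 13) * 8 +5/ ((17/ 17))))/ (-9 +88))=1546833024000/ 53077127467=29.14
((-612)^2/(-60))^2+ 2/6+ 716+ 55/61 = 178279858102/4575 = 38968274.99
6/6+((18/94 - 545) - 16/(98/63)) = -182297/329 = -554.09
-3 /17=-0.18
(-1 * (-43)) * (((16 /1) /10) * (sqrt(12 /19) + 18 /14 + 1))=211.93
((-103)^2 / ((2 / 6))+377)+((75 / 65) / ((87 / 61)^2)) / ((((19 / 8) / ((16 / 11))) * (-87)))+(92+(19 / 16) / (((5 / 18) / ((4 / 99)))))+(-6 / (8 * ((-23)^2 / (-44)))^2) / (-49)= 32296.17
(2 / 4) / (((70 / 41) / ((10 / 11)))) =41 / 154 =0.27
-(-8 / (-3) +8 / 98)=-404 / 147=-2.75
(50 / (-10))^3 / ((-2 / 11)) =687.50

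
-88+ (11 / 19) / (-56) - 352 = -468171 / 1064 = -440.01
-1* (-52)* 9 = 468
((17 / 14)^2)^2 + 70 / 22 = 2263291 / 422576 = 5.36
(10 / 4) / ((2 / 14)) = 35 / 2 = 17.50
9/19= 0.47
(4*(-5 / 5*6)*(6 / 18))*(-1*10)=80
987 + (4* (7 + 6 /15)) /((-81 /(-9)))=44563 /45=990.29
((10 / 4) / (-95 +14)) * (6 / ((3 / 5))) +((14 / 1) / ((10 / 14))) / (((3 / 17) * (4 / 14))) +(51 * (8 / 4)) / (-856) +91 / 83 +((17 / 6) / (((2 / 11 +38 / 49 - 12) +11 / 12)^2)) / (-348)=139386004395759734119 / 357949014546366900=389.40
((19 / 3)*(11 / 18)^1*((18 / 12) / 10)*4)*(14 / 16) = 1463 / 720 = 2.03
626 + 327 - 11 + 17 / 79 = 74435 / 79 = 942.22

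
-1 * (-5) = 5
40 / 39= 1.03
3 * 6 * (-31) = -558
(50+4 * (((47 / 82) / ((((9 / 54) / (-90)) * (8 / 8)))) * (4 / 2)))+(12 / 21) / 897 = -624571966 / 257439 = -2426.10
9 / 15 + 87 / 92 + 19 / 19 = 1171 / 460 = 2.55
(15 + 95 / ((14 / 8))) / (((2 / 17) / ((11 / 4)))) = 90695 / 56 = 1619.55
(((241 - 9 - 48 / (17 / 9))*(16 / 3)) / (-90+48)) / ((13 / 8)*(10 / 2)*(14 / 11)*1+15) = -1.04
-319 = -319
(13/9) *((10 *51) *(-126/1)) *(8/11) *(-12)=8910720/11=810065.45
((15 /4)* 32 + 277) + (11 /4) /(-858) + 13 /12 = 124201 /312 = 398.08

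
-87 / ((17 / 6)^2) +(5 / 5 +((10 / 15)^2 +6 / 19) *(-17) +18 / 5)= -4734673 / 247095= -19.16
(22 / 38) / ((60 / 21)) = 77 / 380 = 0.20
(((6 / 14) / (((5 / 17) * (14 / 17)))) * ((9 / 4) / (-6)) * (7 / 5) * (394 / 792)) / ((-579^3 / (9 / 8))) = 56933 / 21256603737600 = 0.00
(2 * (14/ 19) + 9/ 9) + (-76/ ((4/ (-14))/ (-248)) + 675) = -1240520/ 19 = -65290.53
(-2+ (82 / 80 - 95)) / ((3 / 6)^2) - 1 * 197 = -580.90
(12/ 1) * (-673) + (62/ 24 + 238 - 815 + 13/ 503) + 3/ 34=-887624849/ 102612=-8650.30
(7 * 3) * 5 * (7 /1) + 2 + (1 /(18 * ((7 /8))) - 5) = 46120 /63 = 732.06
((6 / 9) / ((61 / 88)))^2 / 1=30976 / 33489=0.92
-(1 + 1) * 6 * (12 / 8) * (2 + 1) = -54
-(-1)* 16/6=8/3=2.67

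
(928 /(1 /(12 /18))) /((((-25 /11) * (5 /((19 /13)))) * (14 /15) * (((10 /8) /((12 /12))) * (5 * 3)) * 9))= -775808 /1535625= -0.51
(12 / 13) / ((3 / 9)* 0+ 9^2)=4 / 351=0.01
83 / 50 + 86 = 4383 / 50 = 87.66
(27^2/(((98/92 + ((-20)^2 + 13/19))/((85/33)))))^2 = 36210185900100/1657586725729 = 21.85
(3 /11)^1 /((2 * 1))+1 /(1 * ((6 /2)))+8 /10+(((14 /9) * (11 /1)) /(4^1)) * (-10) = -41093 /990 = -41.51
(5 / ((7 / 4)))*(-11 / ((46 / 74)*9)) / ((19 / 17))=-138380 / 27531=-5.03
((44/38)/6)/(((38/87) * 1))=319/722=0.44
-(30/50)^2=-9/25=-0.36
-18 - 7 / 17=-18.41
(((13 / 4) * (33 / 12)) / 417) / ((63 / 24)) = 143 / 17514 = 0.01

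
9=9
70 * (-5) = -350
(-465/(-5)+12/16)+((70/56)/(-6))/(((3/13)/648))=-1965/4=-491.25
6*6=36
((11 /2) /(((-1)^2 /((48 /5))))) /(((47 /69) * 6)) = 3036 /235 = 12.92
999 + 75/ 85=16998/ 17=999.88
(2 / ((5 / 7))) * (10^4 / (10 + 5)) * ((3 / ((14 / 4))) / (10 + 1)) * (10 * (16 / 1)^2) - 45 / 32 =131071505 / 352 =372362.23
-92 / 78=-46 / 39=-1.18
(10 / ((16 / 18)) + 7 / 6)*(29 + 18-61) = -1043 / 6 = -173.83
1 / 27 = 0.04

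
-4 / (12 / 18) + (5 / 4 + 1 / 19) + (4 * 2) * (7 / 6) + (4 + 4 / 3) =9.97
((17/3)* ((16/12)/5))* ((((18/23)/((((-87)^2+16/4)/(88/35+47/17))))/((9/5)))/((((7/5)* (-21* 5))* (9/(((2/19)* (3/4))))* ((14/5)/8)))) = -5584/71512846209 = -0.00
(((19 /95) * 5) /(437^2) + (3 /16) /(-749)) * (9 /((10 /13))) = -65627991 /22885724960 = -0.00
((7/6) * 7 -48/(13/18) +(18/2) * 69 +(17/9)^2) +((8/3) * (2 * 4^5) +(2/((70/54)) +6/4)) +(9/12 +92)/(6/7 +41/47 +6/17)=10431103408841/1717000740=6075.19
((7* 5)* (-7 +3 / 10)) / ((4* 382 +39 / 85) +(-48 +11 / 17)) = -39865 / 251788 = -0.16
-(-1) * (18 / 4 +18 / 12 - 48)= -42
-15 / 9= -5 / 3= -1.67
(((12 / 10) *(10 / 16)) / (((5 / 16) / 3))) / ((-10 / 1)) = -18 / 25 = -0.72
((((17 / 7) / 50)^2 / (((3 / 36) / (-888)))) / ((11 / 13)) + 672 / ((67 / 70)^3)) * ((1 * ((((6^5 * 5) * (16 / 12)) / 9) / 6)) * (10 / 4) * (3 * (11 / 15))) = 7165258464151296 / 1842173375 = 3889567.92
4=4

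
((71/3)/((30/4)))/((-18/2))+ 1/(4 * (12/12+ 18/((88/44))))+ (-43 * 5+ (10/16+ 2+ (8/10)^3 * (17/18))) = -8594791/40500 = -212.22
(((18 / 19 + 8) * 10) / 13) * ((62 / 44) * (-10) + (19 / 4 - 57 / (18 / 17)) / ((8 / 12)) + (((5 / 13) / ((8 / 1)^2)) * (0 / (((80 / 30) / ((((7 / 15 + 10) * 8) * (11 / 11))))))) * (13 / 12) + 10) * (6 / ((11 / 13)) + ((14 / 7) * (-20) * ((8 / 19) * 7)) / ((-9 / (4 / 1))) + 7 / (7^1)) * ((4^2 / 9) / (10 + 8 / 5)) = -6614143938500 / 1333886697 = -4958.55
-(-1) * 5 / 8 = 5 / 8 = 0.62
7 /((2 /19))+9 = 151 /2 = 75.50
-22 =-22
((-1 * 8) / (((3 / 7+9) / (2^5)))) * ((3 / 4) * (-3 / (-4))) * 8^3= -86016 / 11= -7819.64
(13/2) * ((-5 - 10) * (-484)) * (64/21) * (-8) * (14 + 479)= -3970503680/7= -567214811.43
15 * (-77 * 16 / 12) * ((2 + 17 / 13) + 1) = -86240 / 13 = -6633.85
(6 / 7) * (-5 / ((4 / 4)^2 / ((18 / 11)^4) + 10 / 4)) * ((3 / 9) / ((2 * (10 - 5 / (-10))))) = -349920 / 13576969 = -0.03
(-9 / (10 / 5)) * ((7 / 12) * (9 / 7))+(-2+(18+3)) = 125 / 8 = 15.62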